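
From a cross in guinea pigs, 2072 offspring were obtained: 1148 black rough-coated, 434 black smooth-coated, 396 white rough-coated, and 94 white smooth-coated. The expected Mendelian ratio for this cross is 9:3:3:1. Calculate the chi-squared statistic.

15.468

The 9:3:3:1 ratio has 16 parts, so with N = 2072 the expected counts are:
  black rough-coated: 2072 × 9/16 = 1165.5
  black smooth-coated: 2072 × 3/16 = 388.5
  white rough-coated: 2072 × 3/16 = 388.5
  white smooth-coated: 2072 × 1/16 = 129.5
χ² = Σ (O − E)² / E
  black rough-coated: (1148 − 1165.5)² / 1165.5 = 0.2628
  black smooth-coated: (434 − 388.5)² / 388.5 = 5.3288
  white rough-coated: (396 − 388.5)² / 388.5 = 0.1448
  white smooth-coated: (94 − 129.5)² / 129.5 = 9.7317
χ² = 0.2628 + 5.3288 + 0.1448 + 9.7317 = 15.4681 ≈ 15.468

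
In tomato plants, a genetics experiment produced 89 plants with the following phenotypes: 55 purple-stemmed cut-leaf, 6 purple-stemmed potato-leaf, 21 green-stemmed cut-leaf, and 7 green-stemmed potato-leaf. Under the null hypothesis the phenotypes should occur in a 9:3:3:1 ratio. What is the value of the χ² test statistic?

Total ratio parts = 16. Expected numbers out of 89:
  purple-stemmed cut-leaf: 89 × 9/16 = 50.0625
  purple-stemmed potato-leaf: 89 × 3/16 = 16.6875
  green-stemmed cut-leaf: 89 × 3/16 = 16.6875
  green-stemmed potato-leaf: 89 × 1/16 = 5.5625
χ² = Σ (O − E)² / E
  purple-stemmed cut-leaf: (55 − 50.0625)² / 50.0625 = 0.4870
  purple-stemmed potato-leaf: (6 − 16.6875)² / 16.6875 = 6.8448
  green-stemmed cut-leaf: (21 − 16.6875)² / 16.6875 = 1.1145
  green-stemmed potato-leaf: (7 − 5.5625)² / 5.5625 = 0.3715
χ² = 0.4870 + 6.8448 + 1.1145 + 0.3715 = 8.8178 ≈ 8.818

8.818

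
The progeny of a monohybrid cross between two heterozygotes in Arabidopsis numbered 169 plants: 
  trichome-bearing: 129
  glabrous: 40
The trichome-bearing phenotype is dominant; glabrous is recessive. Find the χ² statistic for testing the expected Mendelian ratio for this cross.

For a monohybrid cross between heterozygotes with complete dominance, the expected phenotypic ratio is 3:1.
Expected counts for N = 169 under a 3:1 ratio (total parts = 4):
  trichome-bearing: 169 × 3/4 = 126.75
  glabrous: 169 × 1/4 = 42.25
χ² = Σ (O − E)² / E
  trichome-bearing: (129 − 126.75)² / 126.75 = 0.0399
  glabrous: (40 − 42.25)² / 42.25 = 0.1198
χ² = 0.0399 + 0.1198 = 0.1597 ≈ 0.160

0.160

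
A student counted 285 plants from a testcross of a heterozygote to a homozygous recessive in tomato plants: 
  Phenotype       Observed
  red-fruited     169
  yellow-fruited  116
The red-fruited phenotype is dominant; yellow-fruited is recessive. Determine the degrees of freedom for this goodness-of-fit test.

1

A testcross of a heterozygote (Aa × aa) gives a 1:1 phenotypic ratio.
A goodness-of-fit test with 2 phenotype classes has df = 2 − 1 = 1.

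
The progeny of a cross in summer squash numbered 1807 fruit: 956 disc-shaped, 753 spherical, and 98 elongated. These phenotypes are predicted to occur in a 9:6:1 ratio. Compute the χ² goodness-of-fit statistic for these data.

Under the 9:6:1 hypothesis (Σ ratio = 16, N = 1807):
  disc-shaped: 1807 × 9/16 = 1016.4375
  spherical: 1807 × 6/16 = 677.625
  elongated: 1807 × 1/16 = 112.9375
χ² = Σ (O − E)² / E
  disc-shaped: (956 − 1016.4375)² / 1016.4375 = 3.5936
  spherical: (753 − 677.625)² / 677.625 = 8.3843
  elongated: (98 − 112.9375)² / 112.9375 = 1.9757
χ² = 3.5936 + 8.3843 + 1.9757 = 13.9536 ≈ 13.954

13.954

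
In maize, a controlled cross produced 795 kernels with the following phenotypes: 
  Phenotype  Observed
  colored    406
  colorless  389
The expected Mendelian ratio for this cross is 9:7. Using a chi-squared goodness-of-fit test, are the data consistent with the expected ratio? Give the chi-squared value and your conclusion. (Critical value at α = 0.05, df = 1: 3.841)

8.671; not consistent

Under the 9:7 hypothesis (Σ ratio = 16, N = 795):
  colored: 795 × 9/16 = 447.1875
  colorless: 795 × 7/16 = 347.8125
χ² = Σ (O − E)² / E
  colored: (406 − 447.1875)² / 447.1875 = 3.7935
  colorless: (389 − 347.8125)² / 347.8125 = 4.8774
χ² = 3.7935 + 4.8774 = 8.6709 ≈ 8.671
Degrees of freedom = 2 − 1 = 1; critical value at α = 0.05 is 3.841.
Since 8.671 > 3.841, we reject the null hypothesis — the data do not fit the 9:7 ratio.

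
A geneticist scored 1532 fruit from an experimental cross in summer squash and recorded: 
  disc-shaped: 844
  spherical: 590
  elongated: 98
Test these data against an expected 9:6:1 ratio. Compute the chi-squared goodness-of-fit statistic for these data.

The 9:6:1 ratio has 16 parts, so with N = 1532 the expected counts are:
  disc-shaped: 1532 × 9/16 = 861.75
  spherical: 1532 × 6/16 = 574.5
  elongated: 1532 × 1/16 = 95.75
χ² = Σ (O − E)² / E
  disc-shaped: (844 − 861.75)² / 861.75 = 0.3656
  spherical: (590 − 574.5)² / 574.5 = 0.4182
  elongated: (98 − 95.75)² / 95.75 = 0.0529
χ² = 0.3656 + 0.4182 + 0.0529 = 0.8367 ≈ 0.837

0.837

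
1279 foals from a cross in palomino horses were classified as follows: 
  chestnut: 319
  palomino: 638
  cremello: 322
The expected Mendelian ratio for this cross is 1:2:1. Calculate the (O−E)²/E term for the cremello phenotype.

Total ratio parts = 4. Expected numbers out of 1279:
  chestnut: 1279 × 1/4 = 319.75
  palomino: 1279 × 2/4 = 639.5
  cremello: 1279 × 1/4 = 319.75
Contribution of cremello: (322 − 319.75)² / 319.75 = 0.0158

0.016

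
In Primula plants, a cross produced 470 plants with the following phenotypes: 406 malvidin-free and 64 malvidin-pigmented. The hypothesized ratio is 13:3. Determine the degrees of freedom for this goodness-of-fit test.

A goodness-of-fit test with 2 phenotype classes has df = 2 − 1 = 1.

1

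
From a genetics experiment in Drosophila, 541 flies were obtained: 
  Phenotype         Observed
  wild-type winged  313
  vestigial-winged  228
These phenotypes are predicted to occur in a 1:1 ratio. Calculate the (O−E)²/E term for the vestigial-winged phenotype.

Expected counts for N = 541 under a 1:1 ratio (total parts = 2):
  wild-type winged: 541 × 1/2 = 270.5
  vestigial-winged: 541 × 1/2 = 270.5
Contribution of vestigial-winged: (228 − 270.5)² / 270.5 = 6.6774

6.677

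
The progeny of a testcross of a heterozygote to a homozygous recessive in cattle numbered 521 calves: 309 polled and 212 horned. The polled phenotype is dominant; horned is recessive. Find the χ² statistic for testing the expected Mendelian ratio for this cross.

A testcross of a heterozygote (Aa × aa) gives a 1:1 phenotypic ratio.
Expected counts for N = 521 under a 1:1 ratio (total parts = 2):
  polled: 521 × 1/2 = 260.5
  horned: 521 × 1/2 = 260.5
χ² = Σ (O − E)² / E
  polled: (309 − 260.5)² / 260.5 = 9.0298
  horned: (212 − 260.5)² / 260.5 = 9.0298
χ² = 9.0298 + 9.0298 = 18.0596 ≈ 18.060

18.060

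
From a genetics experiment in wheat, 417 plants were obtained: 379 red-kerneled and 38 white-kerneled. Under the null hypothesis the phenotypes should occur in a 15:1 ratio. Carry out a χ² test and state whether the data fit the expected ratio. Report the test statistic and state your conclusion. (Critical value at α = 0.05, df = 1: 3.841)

5.832; not consistent

The 15:1 ratio has 16 parts, so with N = 417 the expected counts are:
  red-kerneled: 417 × 15/16 = 390.9375
  white-kerneled: 417 × 1/16 = 26.0625
χ² = Σ (O − E)² / E
  red-kerneled: (379 − 390.9375)² / 390.9375 = 0.3645
  white-kerneled: (38 − 26.0625)² / 26.0625 = 5.4678
χ² = 0.3645 + 5.4678 = 5.8323 ≈ 5.832
Degrees of freedom = 2 − 1 = 1; critical value at α = 0.05 is 3.841.
Since 5.832 > 3.841, we reject the null hypothesis — the data do not fit the 15:1 ratio.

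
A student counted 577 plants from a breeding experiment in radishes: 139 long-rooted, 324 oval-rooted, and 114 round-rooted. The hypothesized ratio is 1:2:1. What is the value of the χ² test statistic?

10.903

The 1:2:1 ratio has 4 parts, so with N = 577 the expected counts are:
  long-rooted: 577 × 1/4 = 144.25
  oval-rooted: 577 × 2/4 = 288.5
  round-rooted: 577 × 1/4 = 144.25
χ² = Σ (O − E)² / E
  long-rooted: (139 − 144.25)² / 144.25 = 0.1911
  oval-rooted: (324 − 288.5)² / 288.5 = 4.3683
  round-rooted: (114 − 144.25)² / 144.25 = 6.3436
χ² = 0.1911 + 4.3683 + 6.3436 = 10.903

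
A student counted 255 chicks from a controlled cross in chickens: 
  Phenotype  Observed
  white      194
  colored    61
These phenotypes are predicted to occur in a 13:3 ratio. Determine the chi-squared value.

Expected counts for N = 255 under a 13:3 ratio (total parts = 16):
  white: 255 × 13/16 = 207.1875
  colored: 255 × 3/16 = 47.8125
χ² = Σ (O − E)² / E
  white: (194 − 207.1875)² / 207.1875 = 0.8394
  colored: (61 − 47.8125)² / 47.8125 = 3.6373
χ² = 0.8394 + 3.6373 = 4.4767 ≈ 4.477

4.477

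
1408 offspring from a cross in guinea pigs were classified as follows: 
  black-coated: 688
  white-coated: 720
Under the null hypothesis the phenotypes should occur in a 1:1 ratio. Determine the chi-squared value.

0.727

Total ratio parts = 2. Expected numbers out of 1408:
  black-coated: 1408 × 1/2 = 704
  white-coated: 1408 × 1/2 = 704
χ² = Σ (O − E)² / E
  black-coated: (688 − 704)² / 704 = 0.3636
  white-coated: (720 − 704)² / 704 = 0.3636
χ² = 0.3636 + 0.3636 = 0.7272 ≈ 0.727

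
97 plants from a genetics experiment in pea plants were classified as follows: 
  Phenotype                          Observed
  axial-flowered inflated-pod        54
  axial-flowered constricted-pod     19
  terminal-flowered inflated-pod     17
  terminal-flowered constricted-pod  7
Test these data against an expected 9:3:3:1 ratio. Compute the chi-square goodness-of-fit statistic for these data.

Under the 9:3:3:1 hypothesis (Σ ratio = 16, N = 97):
  axial-flowered inflated-pod: 97 × 9/16 = 54.5625
  axial-flowered constricted-pod: 97 × 3/16 = 18.1875
  terminal-flowered inflated-pod: 97 × 3/16 = 18.1875
  terminal-flowered constricted-pod: 97 × 1/16 = 6.0625
χ² = Σ (O − E)² / E
  axial-flowered inflated-pod: (54 − 54.5625)² / 54.5625 = 0.0058
  axial-flowered constricted-pod: (19 − 18.1875)² / 18.1875 = 0.0363
  terminal-flowered inflated-pod: (17 − 18.1875)² / 18.1875 = 0.0775
  terminal-flowered constricted-pod: (7 − 6.0625)² / 6.0625 = 0.1450
χ² = 0.0058 + 0.0363 + 0.0775 + 0.1450 = 0.2646 ≈ 0.265

0.265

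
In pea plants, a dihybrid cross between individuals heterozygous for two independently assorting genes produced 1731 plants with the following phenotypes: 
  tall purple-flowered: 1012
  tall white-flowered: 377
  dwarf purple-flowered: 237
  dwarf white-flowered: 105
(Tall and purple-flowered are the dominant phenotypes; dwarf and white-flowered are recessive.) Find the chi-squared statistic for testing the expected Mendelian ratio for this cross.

33.697

A dihybrid F₂ with independent assortment and complete dominance at both loci gives a 9:3:3:1 phenotypic ratio.
The 9:3:3:1 ratio has 16 parts, so with N = 1731 the expected counts are:
  tall purple-flowered: 1731 × 9/16 = 973.6875
  tall white-flowered: 1731 × 3/16 = 324.5625
  dwarf purple-flowered: 1731 × 3/16 = 324.5625
  dwarf white-flowered: 1731 × 1/16 = 108.1875
χ² = Σ (O − E)² / E
  tall purple-flowered: (1012 − 973.6875)² / 973.6875 = 1.5075
  tall white-flowered: (377 − 324.5625)² / 324.5625 = 8.4720
  dwarf purple-flowered: (237 − 324.5625)² / 324.5625 = 23.6232
  dwarf white-flowered: (105 − 108.1875)² / 108.1875 = 0.0939
χ² = 1.5075 + 8.4720 + 23.6232 + 0.0939 = 33.6966 ≈ 33.697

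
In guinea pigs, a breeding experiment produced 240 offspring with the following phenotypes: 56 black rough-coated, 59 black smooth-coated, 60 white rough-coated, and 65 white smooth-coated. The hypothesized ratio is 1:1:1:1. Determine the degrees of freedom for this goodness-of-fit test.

A goodness-of-fit test with 4 phenotype classes has df = 4 − 1 = 3.

3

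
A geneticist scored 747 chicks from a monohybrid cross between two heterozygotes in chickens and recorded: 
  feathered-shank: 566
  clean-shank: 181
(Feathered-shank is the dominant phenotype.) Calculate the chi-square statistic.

0.236

For a monohybrid cross between heterozygotes with complete dominance, the expected phenotypic ratio is 3:1.
Expected counts for N = 747 under a 3:1 ratio (total parts = 4):
  feathered-shank: 747 × 3/4 = 560.25
  clean-shank: 747 × 1/4 = 186.75
χ² = Σ (O − E)² / E
  feathered-shank: (566 − 560.25)² / 560.25 = 0.0590
  clean-shank: (181 − 186.75)² / 186.75 = 0.1770
χ² = 0.0590 + 0.1770 = 0.236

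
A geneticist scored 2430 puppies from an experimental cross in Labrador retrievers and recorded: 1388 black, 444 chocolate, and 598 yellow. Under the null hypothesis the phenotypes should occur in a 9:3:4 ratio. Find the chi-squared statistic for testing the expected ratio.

0.772

The 9:3:4 ratio has 16 parts, so with N = 2430 the expected counts are:
  black: 2430 × 9/16 = 1366.875
  chocolate: 2430 × 3/16 = 455.625
  yellow: 2430 × 4/16 = 607.5
χ² = Σ (O − E)² / E
  black: (1388 − 1366.875)² / 1366.875 = 0.3265
  chocolate: (444 − 455.625)² / 455.625 = 0.2966
  yellow: (598 − 607.5)² / 607.5 = 0.1486
χ² = 0.3265 + 0.2966 + 0.1486 = 0.7717 ≈ 0.772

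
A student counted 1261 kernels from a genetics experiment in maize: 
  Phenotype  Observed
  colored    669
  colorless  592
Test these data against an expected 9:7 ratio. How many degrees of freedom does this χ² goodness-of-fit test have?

1

A goodness-of-fit test with 2 phenotype classes has df = 2 − 1 = 1.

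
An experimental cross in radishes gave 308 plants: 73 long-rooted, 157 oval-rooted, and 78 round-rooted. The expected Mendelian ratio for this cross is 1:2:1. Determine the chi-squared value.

0.279

The 1:2:1 ratio has 4 parts, so with N = 308 the expected counts are:
  long-rooted: 308 × 1/4 = 77
  oval-rooted: 308 × 2/4 = 154
  round-rooted: 308 × 1/4 = 77
χ² = Σ (O − E)² / E
  long-rooted: (73 − 77)² / 77 = 0.2078
  oval-rooted: (157 − 154)² / 154 = 0.0584
  round-rooted: (78 − 77)² / 77 = 0.0130
χ² = 0.2078 + 0.0584 + 0.0130 = 0.2792 ≈ 0.279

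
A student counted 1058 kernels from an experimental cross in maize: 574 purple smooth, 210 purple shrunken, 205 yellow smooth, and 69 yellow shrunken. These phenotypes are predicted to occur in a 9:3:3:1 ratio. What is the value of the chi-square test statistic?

Total ratio parts = 16. Expected numbers out of 1058:
  purple smooth: 1058 × 9/16 = 595.125
  purple shrunken: 1058 × 3/16 = 198.375
  yellow smooth: 1058 × 3/16 = 198.375
  yellow shrunken: 1058 × 1/16 = 66.125
χ² = Σ (O − E)² / E
  purple smooth: (574 − 595.125)² / 595.125 = 0.7499
  purple shrunken: (210 − 198.375)² / 198.375 = 0.6812
  yellow smooth: (205 − 198.375)² / 198.375 = 0.2213
  yellow shrunken: (69 − 66.125)² / 66.125 = 0.1250
χ² = 0.7499 + 0.6812 + 0.2213 + 0.1250 = 1.7774 ≈ 1.777

1.777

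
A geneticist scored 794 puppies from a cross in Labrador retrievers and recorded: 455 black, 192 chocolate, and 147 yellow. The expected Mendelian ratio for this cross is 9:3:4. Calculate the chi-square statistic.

Total ratio parts = 16. Expected numbers out of 794:
  black: 794 × 9/16 = 446.625
  chocolate: 794 × 3/16 = 148.875
  yellow: 794 × 4/16 = 198.5
χ² = Σ (O − E)² / E
  black: (455 − 446.625)² / 446.625 = 0.1570
  chocolate: (192 − 148.875)² / 148.875 = 12.4921
  yellow: (147 − 198.5)² / 198.5 = 13.3615
χ² = 0.1570 + 12.4921 + 13.3615 = 26.0106 ≈ 26.011

26.011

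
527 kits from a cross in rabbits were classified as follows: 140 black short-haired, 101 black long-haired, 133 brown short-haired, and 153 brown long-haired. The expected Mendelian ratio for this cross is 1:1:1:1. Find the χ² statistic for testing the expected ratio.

11.133

Expected counts for N = 527 under a 1:1:1:1 ratio (total parts = 4):
  black short-haired: 527 × 1/4 = 131.75
  black long-haired: 527 × 1/4 = 131.75
  brown short-haired: 527 × 1/4 = 131.75
  brown long-haired: 527 × 1/4 = 131.75
χ² = Σ (O − E)² / E
  black short-haired: (140 − 131.75)² / 131.75 = 0.5166
  black long-haired: (101 − 131.75)² / 131.75 = 7.1769
  brown short-haired: (133 − 131.75)² / 131.75 = 0.0119
  brown long-haired: (153 − 131.75)² / 131.75 = 3.4274
χ² = 0.5166 + 7.1769 + 0.0119 + 3.4274 = 11.1328 ≈ 11.133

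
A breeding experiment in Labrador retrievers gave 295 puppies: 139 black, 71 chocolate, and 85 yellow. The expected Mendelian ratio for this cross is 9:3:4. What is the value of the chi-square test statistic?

Total ratio parts = 16. Expected numbers out of 295:
  black: 295 × 9/16 = 165.9375
  chocolate: 295 × 3/16 = 55.3125
  yellow: 295 × 4/16 = 73.75
χ² = Σ (O − E)² / E
  black: (139 − 165.9375)² / 165.9375 = 4.3729
  chocolate: (71 − 55.3125)² / 55.3125 = 4.4492
  yellow: (85 − 73.75)² / 73.75 = 1.7161
χ² = 4.3729 + 4.4492 + 1.7161 = 10.5382 ≈ 10.538

10.538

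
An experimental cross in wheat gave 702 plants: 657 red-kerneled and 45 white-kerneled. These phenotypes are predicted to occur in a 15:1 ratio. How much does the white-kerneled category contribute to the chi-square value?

The 15:1 ratio has 16 parts, so with N = 702 the expected counts are:
  red-kerneled: 702 × 15/16 = 658.125
  white-kerneled: 702 × 1/16 = 43.875
Contribution of white-kerneled: (45 − 43.875)² / 43.875 = 0.0288

0.029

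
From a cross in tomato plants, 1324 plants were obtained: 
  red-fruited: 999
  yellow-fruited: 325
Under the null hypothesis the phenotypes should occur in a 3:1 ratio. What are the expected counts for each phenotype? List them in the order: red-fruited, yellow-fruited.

993, 331

Under the 3:1 hypothesis (Σ ratio = 4, N = 1324):
  red-fruited: 1324 × 3/4 = 993
  yellow-fruited: 1324 × 1/4 = 331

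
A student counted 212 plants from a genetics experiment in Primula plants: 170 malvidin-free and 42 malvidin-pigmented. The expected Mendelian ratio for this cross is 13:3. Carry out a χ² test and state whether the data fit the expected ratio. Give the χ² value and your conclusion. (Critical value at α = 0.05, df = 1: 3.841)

Expected counts for N = 212 under a 13:3 ratio (total parts = 16):
  malvidin-free: 212 × 13/16 = 172.25
  malvidin-pigmented: 212 × 3/16 = 39.75
χ² = Σ (O − E)² / E
  malvidin-free: (170 − 172.25)² / 172.25 = 0.0294
  malvidin-pigmented: (42 − 39.75)² / 39.75 = 0.1274
χ² = 0.0294 + 0.1274 = 0.1568 ≈ 0.157
Degrees of freedom = 2 − 1 = 1; critical value at α = 0.05 is 3.841.
Since 0.157 < 3.841, we fail to reject the null hypothesis — the data are consistent with the 13:3 ratio.

0.157; consistent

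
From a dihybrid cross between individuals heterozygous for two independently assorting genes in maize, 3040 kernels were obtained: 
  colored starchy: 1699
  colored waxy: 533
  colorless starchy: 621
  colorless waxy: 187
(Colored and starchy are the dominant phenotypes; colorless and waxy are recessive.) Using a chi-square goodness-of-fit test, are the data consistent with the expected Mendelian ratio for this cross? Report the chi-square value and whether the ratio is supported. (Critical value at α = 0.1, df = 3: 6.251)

7.083; not consistent

A dihybrid F₂ with independent assortment and complete dominance at both loci gives a 9:3:3:1 phenotypic ratio.
The 9:3:3:1 ratio has 16 parts, so with N = 3040 the expected counts are:
  colored starchy: 3040 × 9/16 = 1710
  colored waxy: 3040 × 3/16 = 570
  colorless starchy: 3040 × 3/16 = 570
  colorless waxy: 3040 × 1/16 = 190
χ² = Σ (O − E)² / E
  colored starchy: (1699 − 1710)² / 1710 = 0.0708
  colored waxy: (533 − 570)² / 570 = 2.4018
  colorless starchy: (621 − 570)² / 570 = 4.5632
  colorless waxy: (187 − 190)² / 190 = 0.0474
χ² = 0.0708 + 2.4018 + 4.5632 + 0.0474 = 7.0832 ≈ 7.083
Degrees of freedom = 4 − 1 = 3; critical value at α = 0.1 is 6.251.
Since 7.083 > 6.251, we reject the null hypothesis — the data do not fit the 9:3:3:1 ratio.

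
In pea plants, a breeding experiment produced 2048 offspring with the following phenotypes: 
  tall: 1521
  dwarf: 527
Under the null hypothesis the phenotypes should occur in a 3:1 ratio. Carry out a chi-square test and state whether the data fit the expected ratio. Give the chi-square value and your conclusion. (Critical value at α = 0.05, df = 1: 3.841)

The 3:1 ratio has 4 parts, so with N = 2048 the expected counts are:
  tall: 2048 × 3/4 = 1536
  dwarf: 2048 × 1/4 = 512
χ² = Σ (O − E)² / E
  tall: (1521 − 1536)² / 1536 = 0.1465
  dwarf: (527 − 512)² / 512 = 0.4395
χ² = 0.1465 + 0.4395 = 0.586
Degrees of freedom = 2 − 1 = 1; critical value at α = 0.05 is 3.841.
Since 0.586 < 3.841, we fail to reject the null hypothesis — the data are consistent with the 3:1 ratio.

0.586; consistent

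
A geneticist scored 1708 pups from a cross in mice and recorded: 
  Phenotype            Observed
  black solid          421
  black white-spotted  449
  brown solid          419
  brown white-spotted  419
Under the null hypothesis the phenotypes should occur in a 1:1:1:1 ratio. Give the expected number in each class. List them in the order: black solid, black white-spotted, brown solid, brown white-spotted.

427, 427, 427, 427

Expected counts for N = 1708 under a 1:1:1:1 ratio (total parts = 4):
  black solid: 1708 × 1/4 = 427
  black white-spotted: 1708 × 1/4 = 427
  brown solid: 1708 × 1/4 = 427
  brown white-spotted: 1708 × 1/4 = 427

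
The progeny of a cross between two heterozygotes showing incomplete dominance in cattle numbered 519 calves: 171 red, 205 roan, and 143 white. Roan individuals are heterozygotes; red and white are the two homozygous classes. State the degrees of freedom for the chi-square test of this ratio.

With incomplete dominance, a heterozygote × heterozygote cross gives a 1:2:1 phenotypic ratio.
A goodness-of-fit test with 3 phenotype classes has df = 3 − 1 = 2.

2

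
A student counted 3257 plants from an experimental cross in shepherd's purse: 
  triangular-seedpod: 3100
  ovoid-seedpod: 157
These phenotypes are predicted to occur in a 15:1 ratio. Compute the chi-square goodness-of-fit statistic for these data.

Under the 15:1 hypothesis (Σ ratio = 16, N = 3257):
  triangular-seedpod: 3257 × 15/16 = 3053.4375
  ovoid-seedpod: 3257 × 1/16 = 203.5625
χ² = Σ (O − E)² / E
  triangular-seedpod: (3100 − 3053.4375)² / 3053.4375 = 0.7100
  ovoid-seedpod: (157 − 203.5625)² / 203.5625 = 10.6506
χ² = 0.7100 + 10.6506 = 11.3606 ≈ 11.361

11.361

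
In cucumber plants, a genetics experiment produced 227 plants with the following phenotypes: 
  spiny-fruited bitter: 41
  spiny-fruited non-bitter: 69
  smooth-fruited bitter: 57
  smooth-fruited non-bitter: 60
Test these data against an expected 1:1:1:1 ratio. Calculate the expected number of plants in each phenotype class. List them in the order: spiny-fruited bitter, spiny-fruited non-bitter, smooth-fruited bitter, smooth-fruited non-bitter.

56.75, 56.75, 56.75, 56.75

The 1:1:1:1 ratio has 4 parts, so with N = 227 the expected counts are:
  spiny-fruited bitter: 227 × 1/4 = 56.75
  spiny-fruited non-bitter: 227 × 1/4 = 56.75
  smooth-fruited bitter: 227 × 1/4 = 56.75
  smooth-fruited non-bitter: 227 × 1/4 = 56.75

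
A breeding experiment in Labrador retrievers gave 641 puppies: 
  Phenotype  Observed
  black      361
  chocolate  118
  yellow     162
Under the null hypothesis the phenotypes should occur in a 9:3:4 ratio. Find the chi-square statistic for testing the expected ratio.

Expected counts for N = 641 under a 9:3:4 ratio (total parts = 16):
  black: 641 × 9/16 = 360.5625
  chocolate: 641 × 3/16 = 120.1875
  yellow: 641 × 4/16 = 160.25
χ² = Σ (O − E)² / E
  black: (361 − 360.5625)² / 360.5625 = 0.0005
  chocolate: (118 − 120.1875)² / 120.1875 = 0.0398
  yellow: (162 − 160.25)² / 160.25 = 0.0191
χ² = 0.0005 + 0.0398 + 0.0191 = 0.0594 ≈ 0.059

0.059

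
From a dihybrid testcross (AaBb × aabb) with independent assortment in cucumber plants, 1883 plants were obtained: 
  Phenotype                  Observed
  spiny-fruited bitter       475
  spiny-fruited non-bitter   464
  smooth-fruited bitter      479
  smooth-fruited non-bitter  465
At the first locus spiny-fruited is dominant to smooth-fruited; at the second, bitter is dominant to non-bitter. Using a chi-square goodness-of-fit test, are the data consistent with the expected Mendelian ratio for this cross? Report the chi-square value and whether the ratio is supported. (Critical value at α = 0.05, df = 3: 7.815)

0.350; consistent

A dihybrid testcross with independent assortment gives a 1:1:1:1 ratio.
Total ratio parts = 4. Expected numbers out of 1883:
  spiny-fruited bitter: 1883 × 1/4 = 470.75
  spiny-fruited non-bitter: 1883 × 1/4 = 470.75
  smooth-fruited bitter: 1883 × 1/4 = 470.75
  smooth-fruited non-bitter: 1883 × 1/4 = 470.75
χ² = Σ (O − E)² / E
  spiny-fruited bitter: (475 − 470.75)² / 470.75 = 0.0384
  spiny-fruited non-bitter: (464 − 470.75)² / 470.75 = 0.0968
  smooth-fruited bitter: (479 − 470.75)² / 470.75 = 0.1446
  smooth-fruited non-bitter: (465 − 470.75)² / 470.75 = 0.0702
χ² = 0.0384 + 0.0968 + 0.1446 + 0.0702 = 0.350
Degrees of freedom = 4 − 1 = 3; critical value at α = 0.05 is 7.815.
Since 0.350 < 7.815, we fail to reject the null hypothesis — the data are consistent with the 1:1:1:1 ratio.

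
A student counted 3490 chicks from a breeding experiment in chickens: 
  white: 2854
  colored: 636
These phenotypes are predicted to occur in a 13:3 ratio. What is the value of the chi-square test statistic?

The 13:3 ratio has 16 parts, so with N = 3490 the expected counts are:
  white: 3490 × 13/16 = 2835.625
  colored: 3490 × 3/16 = 654.375
χ² = Σ (O − E)² / E
  white: (2854 − 2835.625)² / 2835.625 = 0.1191
  colored: (636 − 654.375)² / 654.375 = 0.5160
χ² = 0.1191 + 0.5160 = 0.6351 ≈ 0.635

0.635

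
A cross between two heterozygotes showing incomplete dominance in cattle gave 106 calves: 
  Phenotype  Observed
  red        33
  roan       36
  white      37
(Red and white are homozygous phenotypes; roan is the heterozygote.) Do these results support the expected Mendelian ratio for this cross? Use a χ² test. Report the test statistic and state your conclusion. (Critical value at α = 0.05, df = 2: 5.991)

With incomplete dominance, a heterozygote × heterozygote cross gives a 1:2:1 phenotypic ratio.
Total ratio parts = 4. Expected numbers out of 106:
  red: 106 × 1/4 = 26.5
  roan: 106 × 2/4 = 53
  white: 106 × 1/4 = 26.5
χ² = Σ (O − E)² / E
  red: (33 − 26.5)² / 26.5 = 1.5943
  roan: (36 − 53)² / 53 = 5.4528
  white: (37 − 26.5)² / 26.5 = 4.1604
χ² = 1.5943 + 5.4528 + 4.1604 = 11.2075 ≈ 11.208
Degrees of freedom = 3 − 1 = 2; critical value at α = 0.05 is 5.991.
Since 11.208 > 5.991, we reject the null hypothesis — the data do not fit the 1:2:1 ratio.

11.208; not consistent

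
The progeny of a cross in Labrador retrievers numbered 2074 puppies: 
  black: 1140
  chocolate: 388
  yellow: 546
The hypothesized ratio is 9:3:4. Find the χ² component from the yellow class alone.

1.459

The 9:3:4 ratio has 16 parts, so with N = 2074 the expected counts are:
  black: 2074 × 9/16 = 1166.625
  chocolate: 2074 × 3/16 = 388.875
  yellow: 2074 × 4/16 = 518.5
Contribution of yellow: (546 − 518.5)² / 518.5 = 1.4585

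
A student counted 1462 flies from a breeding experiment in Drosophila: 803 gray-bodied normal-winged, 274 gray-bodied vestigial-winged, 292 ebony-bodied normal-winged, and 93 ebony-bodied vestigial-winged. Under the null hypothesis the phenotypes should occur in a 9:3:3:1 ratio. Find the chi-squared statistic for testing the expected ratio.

1.651

Expected counts for N = 1462 under a 9:3:3:1 ratio (total parts = 16):
  gray-bodied normal-winged: 1462 × 9/16 = 822.375
  gray-bodied vestigial-winged: 1462 × 3/16 = 274.125
  ebony-bodied normal-winged: 1462 × 3/16 = 274.125
  ebony-bodied vestigial-winged: 1462 × 1/16 = 91.375
χ² = Σ (O − E)² / E
  gray-bodied normal-winged: (803 − 822.375)² / 822.375 = 0.4565
  gray-bodied vestigial-winged: (274 − 274.125)² / 274.125 = 0.0001
  ebony-bodied normal-winged: (292 − 274.125)² / 274.125 = 1.1656
  ebony-bodied vestigial-winged: (93 − 91.375)² / 91.375 = 0.0289
χ² = 0.4565 + 0.0001 + 1.1656 + 0.0289 = 1.6511 ≈ 1.651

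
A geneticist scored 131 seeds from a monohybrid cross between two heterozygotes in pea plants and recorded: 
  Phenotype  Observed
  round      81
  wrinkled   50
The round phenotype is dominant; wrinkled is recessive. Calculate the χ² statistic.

12.115

For a monohybrid cross between heterozygotes with complete dominance, the expected phenotypic ratio is 3:1.
Expected counts for N = 131 under a 3:1 ratio (total parts = 4):
  round: 131 × 3/4 = 98.25
  wrinkled: 131 × 1/4 = 32.75
χ² = Σ (O − E)² / E
  round: (81 − 98.25)² / 98.25 = 3.0286
  wrinkled: (50 − 32.75)² / 32.75 = 9.0859
χ² = 3.0286 + 9.0859 = 12.1145 ≈ 12.115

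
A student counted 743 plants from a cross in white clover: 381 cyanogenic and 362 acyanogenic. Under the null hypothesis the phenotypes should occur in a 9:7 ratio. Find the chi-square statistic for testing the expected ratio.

Expected counts for N = 743 under a 9:7 ratio (total parts = 16):
  cyanogenic: 743 × 9/16 = 417.9375
  acyanogenic: 743 × 7/16 = 325.0625
χ² = Σ (O − E)² / E
  cyanogenic: (381 − 417.9375)² / 417.9375 = 3.2646
  acyanogenic: (362 − 325.0625)² / 325.0625 = 4.1973
χ² = 3.2646 + 4.1973 = 7.4619 ≈ 7.462

7.462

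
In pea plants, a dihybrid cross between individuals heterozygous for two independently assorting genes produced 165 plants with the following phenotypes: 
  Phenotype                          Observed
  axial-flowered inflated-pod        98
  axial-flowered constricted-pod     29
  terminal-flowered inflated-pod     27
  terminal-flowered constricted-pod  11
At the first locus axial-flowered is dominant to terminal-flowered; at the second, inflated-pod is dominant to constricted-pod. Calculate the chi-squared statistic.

0.958

A dihybrid F₂ with independent assortment and complete dominance at both loci gives a 9:3:3:1 phenotypic ratio.
Total ratio parts = 16. Expected numbers out of 165:
  axial-flowered inflated-pod: 165 × 9/16 = 92.8125
  axial-flowered constricted-pod: 165 × 3/16 = 30.9375
  terminal-flowered inflated-pod: 165 × 3/16 = 30.9375
  terminal-flowered constricted-pod: 165 × 1/16 = 10.3125
χ² = Σ (O − E)² / E
  axial-flowered inflated-pod: (98 − 92.8125)² / 92.8125 = 0.2899
  axial-flowered constricted-pod: (29 − 30.9375)² / 30.9375 = 0.1213
  terminal-flowered inflated-pod: (27 − 30.9375)² / 30.9375 = 0.5011
  terminal-flowered constricted-pod: (11 − 10.3125)² / 10.3125 = 0.0458
χ² = 0.2899 + 0.1213 + 0.5011 + 0.0458 = 0.9581 ≈ 0.958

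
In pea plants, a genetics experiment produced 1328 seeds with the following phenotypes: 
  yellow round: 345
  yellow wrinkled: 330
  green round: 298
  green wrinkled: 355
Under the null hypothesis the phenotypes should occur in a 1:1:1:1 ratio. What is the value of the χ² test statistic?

The 1:1:1:1 ratio has 4 parts, so with N = 1328 the expected counts are:
  yellow round: 1328 × 1/4 = 332
  yellow wrinkled: 1328 × 1/4 = 332
  green round: 1328 × 1/4 = 332
  green wrinkled: 1328 × 1/4 = 332
χ² = Σ (O − E)² / E
  yellow round: (345 − 332)² / 332 = 0.5090
  yellow wrinkled: (330 − 332)² / 332 = 0.0120
  green round: (298 − 332)² / 332 = 3.4819
  green wrinkled: (355 − 332)² / 332 = 1.5934
χ² = 0.5090 + 0.0120 + 3.4819 + 1.5934 = 5.5963 ≈ 5.596

5.596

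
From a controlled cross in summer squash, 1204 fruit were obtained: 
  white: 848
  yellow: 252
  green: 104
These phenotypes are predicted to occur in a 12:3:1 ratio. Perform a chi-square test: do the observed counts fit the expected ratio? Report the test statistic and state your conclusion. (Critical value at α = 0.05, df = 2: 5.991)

The 12:3:1 ratio has 16 parts, so with N = 1204 the expected counts are:
  white: 1204 × 12/16 = 903
  yellow: 1204 × 3/16 = 225.75
  green: 1204 × 1/16 = 75.25
χ² = Σ (O − E)² / E
  white: (848 − 903)² / 903 = 3.3499
  yellow: (252 − 225.75)² / 225.75 = 3.0523
  green: (104 − 75.25)² / 75.25 = 10.9842
χ² = 3.3499 + 3.0523 + 10.9842 = 17.3864 ≈ 17.386
Degrees of freedom = 3 − 1 = 2; critical value at α = 0.05 is 5.991.
Since 17.386 > 5.991, we reject the null hypothesis — the data do not fit the 12:3:1 ratio.

17.386; not consistent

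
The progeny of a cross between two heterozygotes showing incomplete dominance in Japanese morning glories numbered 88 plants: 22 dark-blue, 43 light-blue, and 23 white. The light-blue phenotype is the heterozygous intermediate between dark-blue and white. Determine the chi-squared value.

0.068

With incomplete dominance, a heterozygote × heterozygote cross gives a 1:2:1 phenotypic ratio.
Expected counts for N = 88 under a 1:2:1 ratio (total parts = 4):
  dark-blue: 88 × 1/4 = 22
  light-blue: 88 × 2/4 = 44
  white: 88 × 1/4 = 22
χ² = Σ (O − E)² / E
  dark-blue: (22 − 22)² / 22 = 0.0000
  light-blue: (43 − 44)² / 44 = 0.0227
  white: (23 − 22)² / 22 = 0.0455
χ² = 0.0000 + 0.0227 + 0.0455 = 0.0682 ≈ 0.068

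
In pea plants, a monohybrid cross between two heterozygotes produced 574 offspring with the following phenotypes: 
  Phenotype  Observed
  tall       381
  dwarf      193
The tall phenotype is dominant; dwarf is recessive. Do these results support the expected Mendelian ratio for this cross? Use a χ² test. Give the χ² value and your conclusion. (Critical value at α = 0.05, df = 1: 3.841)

22.767; not consistent

For a monohybrid cross between heterozygotes with complete dominance, the expected phenotypic ratio is 3:1.
Total ratio parts = 4. Expected numbers out of 574:
  tall: 574 × 3/4 = 430.5
  dwarf: 574 × 1/4 = 143.5
χ² = Σ (O − E)² / E
  tall: (381 − 430.5)² / 430.5 = 5.6916
  dwarf: (193 − 143.5)² / 143.5 = 17.0749
χ² = 5.6916 + 17.0749 = 22.7665 ≈ 22.767
Degrees of freedom = 2 − 1 = 1; critical value at α = 0.05 is 3.841.
Since 22.767 > 3.841, we reject the null hypothesis — the data do not fit the 3:1 ratio.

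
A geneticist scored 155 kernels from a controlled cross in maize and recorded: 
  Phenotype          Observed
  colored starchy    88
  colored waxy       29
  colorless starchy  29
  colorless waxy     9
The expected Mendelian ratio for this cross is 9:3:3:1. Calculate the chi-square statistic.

The 9:3:3:1 ratio has 16 parts, so with N = 155 the expected counts are:
  colored starchy: 155 × 9/16 = 87.1875
  colored waxy: 155 × 3/16 = 29.0625
  colorless starchy: 155 × 3/16 = 29.0625
  colorless waxy: 155 × 1/16 = 9.6875
χ² = Σ (O − E)² / E
  colored starchy: (88 − 87.1875)² / 87.1875 = 0.0076
  colored waxy: (29 − 29.0625)² / 29.0625 = 0.0001
  colorless starchy: (29 − 29.0625)² / 29.0625 = 0.0001
  colorless waxy: (9 − 9.6875)² / 9.6875 = 0.0488
χ² = 0.0076 + 0.0001 + 0.0001 + 0.0488 = 0.0566 ≈ 0.057

0.057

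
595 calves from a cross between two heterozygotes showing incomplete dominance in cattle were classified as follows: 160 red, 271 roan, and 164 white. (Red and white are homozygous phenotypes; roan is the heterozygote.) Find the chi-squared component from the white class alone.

With incomplete dominance, a heterozygote × heterozygote cross gives a 1:2:1 phenotypic ratio.
Under the 1:2:1 hypothesis (Σ ratio = 4, N = 595):
  red: 595 × 1/4 = 148.75
  roan: 595 × 2/4 = 297.5
  white: 595 × 1/4 = 148.75
Contribution of white: (164 − 148.75)² / 148.75 = 1.5634

1.563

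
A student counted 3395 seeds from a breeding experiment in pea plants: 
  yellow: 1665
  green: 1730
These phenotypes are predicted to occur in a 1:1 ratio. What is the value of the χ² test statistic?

1.244

Expected counts for N = 3395 under a 1:1 ratio (total parts = 2):
  yellow: 3395 × 1/2 = 1697.5
  green: 3395 × 1/2 = 1697.5
χ² = Σ (O − E)² / E
  yellow: (1665 − 1697.5)² / 1697.5 = 0.6222
  green: (1730 − 1697.5)² / 1697.5 = 0.6222
χ² = 0.6222 + 0.6222 = 1.2444 ≈ 1.244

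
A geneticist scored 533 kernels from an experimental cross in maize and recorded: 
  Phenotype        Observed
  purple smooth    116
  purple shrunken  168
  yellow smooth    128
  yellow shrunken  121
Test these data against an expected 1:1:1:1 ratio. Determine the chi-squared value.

12.629

The 1:1:1:1 ratio has 4 parts, so with N = 533 the expected counts are:
  purple smooth: 533 × 1/4 = 133.25
  purple shrunken: 533 × 1/4 = 133.25
  yellow smooth: 533 × 1/4 = 133.25
  yellow shrunken: 533 × 1/4 = 133.25
χ² = Σ (O − E)² / E
  purple smooth: (116 − 133.25)² / 133.25 = 2.2331
  purple shrunken: (168 − 133.25)² / 133.25 = 9.0624
  yellow smooth: (128 − 133.25)² / 133.25 = 0.2068
  yellow shrunken: (121 − 133.25)² / 133.25 = 1.1262
χ² = 2.2331 + 9.0624 + 0.2068 + 1.1262 = 12.6285 ≈ 12.629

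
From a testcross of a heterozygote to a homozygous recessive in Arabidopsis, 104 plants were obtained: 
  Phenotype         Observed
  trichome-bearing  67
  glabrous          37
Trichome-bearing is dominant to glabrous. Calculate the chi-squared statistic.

8.654

A testcross of a heterozygote (Aa × aa) gives a 1:1 phenotypic ratio.
The 1:1 ratio has 2 parts, so with N = 104 the expected counts are:
  trichome-bearing: 104 × 1/2 = 52
  glabrous: 104 × 1/2 = 52
χ² = Σ (O − E)² / E
  trichome-bearing: (67 − 52)² / 52 = 4.3269
  glabrous: (37 − 52)² / 52 = 4.3269
χ² = 4.3269 + 4.3269 = 8.6538 ≈ 8.654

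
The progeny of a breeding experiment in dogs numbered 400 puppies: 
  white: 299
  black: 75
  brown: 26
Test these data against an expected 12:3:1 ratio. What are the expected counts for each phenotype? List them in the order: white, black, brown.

300, 75, 25

Under the 12:3:1 hypothesis (Σ ratio = 16, N = 400):
  white: 400 × 12/16 = 300
  black: 400 × 3/16 = 75
  brown: 400 × 1/16 = 25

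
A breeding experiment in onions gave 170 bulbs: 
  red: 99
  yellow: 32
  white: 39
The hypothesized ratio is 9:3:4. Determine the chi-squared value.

Under the 9:3:4 hypothesis (Σ ratio = 16, N = 170):
  red: 170 × 9/16 = 95.625
  yellow: 170 × 3/16 = 31.875
  white: 170 × 4/16 = 42.5
χ² = Σ (O − E)² / E
  red: (99 − 95.625)² / 95.625 = 0.1191
  yellow: (32 − 31.875)² / 31.875 = 0.0005
  white: (39 − 42.5)² / 42.5 = 0.2882
χ² = 0.1191 + 0.0005 + 0.2882 = 0.4078 ≈ 0.408

0.408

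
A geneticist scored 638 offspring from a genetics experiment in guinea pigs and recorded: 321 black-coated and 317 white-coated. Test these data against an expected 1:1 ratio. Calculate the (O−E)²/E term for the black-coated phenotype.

0.013

Under the 1:1 hypothesis (Σ ratio = 2, N = 638):
  black-coated: 638 × 1/2 = 319
  white-coated: 638 × 1/2 = 319
Contribution of black-coated: (321 − 319)² / 319 = 0.0125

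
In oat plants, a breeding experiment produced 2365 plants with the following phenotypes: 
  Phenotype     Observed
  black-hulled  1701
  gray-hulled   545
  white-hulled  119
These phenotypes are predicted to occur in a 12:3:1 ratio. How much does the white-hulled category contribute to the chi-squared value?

Under the 12:3:1 hypothesis (Σ ratio = 16, N = 2365):
  black-hulled: 2365 × 12/16 = 1773.75
  gray-hulled: 2365 × 3/16 = 443.4375
  white-hulled: 2365 × 1/16 = 147.8125
Contribution of white-hulled: (119 − 147.8125)² / 147.8125 = 5.6163

5.616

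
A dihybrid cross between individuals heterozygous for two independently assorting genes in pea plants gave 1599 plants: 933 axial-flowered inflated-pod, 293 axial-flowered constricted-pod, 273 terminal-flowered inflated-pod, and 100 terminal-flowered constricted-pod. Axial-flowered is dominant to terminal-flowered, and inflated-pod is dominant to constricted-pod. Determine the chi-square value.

3.805

A dihybrid F₂ with independent assortment and complete dominance at both loci gives a 9:3:3:1 phenotypic ratio.
Under the 9:3:3:1 hypothesis (Σ ratio = 16, N = 1599):
  axial-flowered inflated-pod: 1599 × 9/16 = 899.4375
  axial-flowered constricted-pod: 1599 × 3/16 = 299.8125
  terminal-flowered inflated-pod: 1599 × 3/16 = 299.8125
  terminal-flowered constricted-pod: 1599 × 1/16 = 99.9375
χ² = Σ (O − E)² / E
  axial-flowered inflated-pod: (933 − 899.4375)² / 899.4375 = 1.2524
  axial-flowered constricted-pod: (293 − 299.8125)² / 299.8125 = 0.1548
  terminal-flowered inflated-pod: (273 − 299.8125)² / 299.8125 = 2.3979
  terminal-flowered constricted-pod: (100 − 99.9375)² / 99.9375 = 0.0000
χ² = 1.2524 + 0.1548 + 2.3979 + 0.0000 = 3.8051 ≈ 3.805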